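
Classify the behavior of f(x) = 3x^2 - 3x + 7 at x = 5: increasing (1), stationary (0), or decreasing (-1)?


Compute f'(x) to determine behavior:
f'(x) = 6x - 3
f'(5) = 6 * 5 - 3
= 30 - 3
= 27
Since f'(5) > 0, the function is increasing (1)

1


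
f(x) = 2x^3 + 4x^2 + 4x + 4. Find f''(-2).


First derivative:
f'(x) = 6x^2 + 8x + 4
Second derivative:
f''(x) = 12x + 8
Substitute x = -2:
f''(-2) = 12 * (-2) + 8
= -24 + 8
= -16

-16


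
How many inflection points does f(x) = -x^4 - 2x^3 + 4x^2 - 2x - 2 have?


Inflection points occur where f''(x) = 0 and concavity changes.
f(x) = -x^4 - 2x^3 + 4x^2 - 2x - 2
f'(x) = -4x^3 - 6x^2 + 8x - 2
f''(x) = -12x^2 - 12x + 8
This is a quadratic in x. Use the discriminant to count real roots.
Discriminant = (-12)^2 - 4 * (-12) * 8
= 144 - (-384)
= 528
Since discriminant > 0, f''(x) = 0 has 2 distinct real solutions.
A quadratic with two distinct real roots changes sign at each root, so concavity changes at both.
Number of inflection points: 2

2


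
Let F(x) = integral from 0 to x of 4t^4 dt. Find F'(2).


By the Fundamental Theorem of Calculus (Part 1):
If F(x) = integral from 0 to x of f(t) dt, then F'(x) = f(x)
Here f(t) = 4t^4
So F'(x) = 4x^4
Evaluate at x = 2:
F'(2) = 4 * 2^4
= 4 * 16
= 64

64


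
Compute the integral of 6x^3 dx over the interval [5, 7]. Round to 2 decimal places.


Find the antiderivative of 6x^3:
F(x) = 6/4 * x^4
Apply the Fundamental Theorem of Calculus:
F(7) - F(5)
= 6/4 * 7^4 - 6/4 * 5^4
= 6/4 * (2401 - 625)
= 6/4 * 1776
= 2664 = 2664.00

2664.00


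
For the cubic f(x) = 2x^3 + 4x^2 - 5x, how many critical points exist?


Find where f'(x) = 0:
f(x) = 2x^3 + 4x^2 - 5x
f'(x) = 6x^2 + 8x - 5
This is a quadratic in x. Use the discriminant to count real roots.
Discriminant = (8)^2 - 4 * 6 * (-5)
= 64 - (-120)
= 184
Since discriminant > 0, f'(x) = 0 has 2 real solutions.
Number of critical points: 2

2


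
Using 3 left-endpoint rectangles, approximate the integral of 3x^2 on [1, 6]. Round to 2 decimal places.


Left Riemann sum uses left endpoints of each subinterval.
Interval: [1, 6], n = 3
dx = (6 - 1) / 3 = 5/3
Left endpoints: [1, 8/3, 13/3]
f values: [3, 64/3, 169/3]
Sum = dx * (sum of f values)
= 5/3 * 242/3
= 1210/9 ≈ 134.44

134.44


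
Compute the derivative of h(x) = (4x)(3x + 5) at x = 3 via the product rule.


Let u(x) = 4x and v(x) = 3x + 5
u'(x) = 4
v'(x) = 3
Product rule: h'(x) = u'(x)*v(x) + u(x)*v'(x)
= 4 * (3x + 5) + (4x) * 3
At x = 3:
u(3) = 4 * 3 + 0 = 12
v(3) = 3 * 3 + 5 = 14
h'(3) = 4 * 14 + 12 * 3
= 56 + 36
= 92

92


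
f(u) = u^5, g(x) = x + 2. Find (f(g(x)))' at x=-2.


Using the chain rule: (f(g(x)))' = f'(g(x)) * g'(x)
First, find g(-2):
g(-2) = 1 * (-2) + 2 = 0
Next, f'(u) = 5u^4
And g'(x) = 1
So f'(g(-2)) * g'(-2)
= 5 * 0^4 * 1
= 5 * 0 * 1
= 0

0


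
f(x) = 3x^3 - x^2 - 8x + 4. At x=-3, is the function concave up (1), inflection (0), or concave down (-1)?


Concavity is determined by the sign of f''(x).
f(x) = 3x^3 - x^2 - 8x + 4
f'(x) = 9x^2 - 2x - 8
f''(x) = 18x - 2
f''(-3) = 18 * (-3) - 2
= -54 - 2
= -56
Since f''(-3) < 0, the function is concave down (-1)

-1


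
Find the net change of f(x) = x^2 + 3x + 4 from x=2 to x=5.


Net change = f(b) - f(a)
f(x) = x^2 + 3x + 4
Compute f(5):
f(5) = 1 * 5^2 + 3 * 5 + 4
= 25 + 15 + 4
= 44
Compute f(2):
f(2) = 1 * 2^2 + 3 * 2 + 4
= 4 + 6 + 4
= 14
Net change = 44 - 14 = 30

30


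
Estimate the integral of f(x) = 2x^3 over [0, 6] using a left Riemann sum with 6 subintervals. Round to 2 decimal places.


Left Riemann sum uses left endpoints of each subinterval.
Interval: [0, 6], n = 6
dx = (6 - 0) / 6 = 1
Left endpoints: [0, 1, 2, 3, 4, 5]
f values: [0, 2, 16, 54, 128, 250]
Sum = dx * (sum of f values)
= 1 * 450
= 450 = 450.00

450.00


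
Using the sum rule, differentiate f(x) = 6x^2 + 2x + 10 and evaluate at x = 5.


Differentiate term by term using power and sum rules:
f(x) = 6x^2 + 2x + 10
f'(x) = 12x + 2
Substitute x = 5:
f'(5) = 12 * 5 + 2
= 60 + 2
= 62

62


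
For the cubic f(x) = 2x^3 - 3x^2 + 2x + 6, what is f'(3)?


Differentiate f(x) = 2x^3 - 3x^2 + 2x + 6 term by term:
f'(x) = 6x^2 - 6x + 2
Substitute x = 3:
f'(3) = 6 * 3^2 - 6 * 3 + 2
= 54 - 18 + 2
= 38

38


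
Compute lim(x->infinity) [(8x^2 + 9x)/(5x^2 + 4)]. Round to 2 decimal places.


For limits at infinity with equal-degree polynomials,
we compare leading coefficients.
Numerator leading term: 8x^2
Denominator leading term: 5x^2
Divide both by x^2:
lim = (8 + 9/x) / (5 + 4/x^2)
As x -> infinity, the 1/x and 1/x^2 terms vanish:
= 8/5 = 1.60

1.60


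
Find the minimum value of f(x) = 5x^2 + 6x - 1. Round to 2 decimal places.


For a quadratic f(x) = ax^2 + bx + c with a > 0, the minimum is at the vertex.
Vertex x-coordinate: x = -b/(2a)
x = -(6) / (2 * 5)
x = -6/10 = -3/5
Substitute back to find the minimum value:
f(-3/5) = 5 * (-3/5)^2 + 6 * (-3/5) - 1
= 9/5 - 18/5 - 1
= -14/5 = -2.80

-2.80


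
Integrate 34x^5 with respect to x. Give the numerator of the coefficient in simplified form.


Apply the power rule for integration:
integral of ax^n dx = a/(n+1) * x^(n+1) + C
integral of 34x^5 dx
= 34/6 * x^6 + C
= 17/3 * x^6 + C
The coefficient in lowest terms is 17/3, and its numerator is 17

17


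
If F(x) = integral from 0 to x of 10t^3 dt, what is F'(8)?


By the Fundamental Theorem of Calculus (Part 1):
If F(x) = integral from 0 to x of f(t) dt, then F'(x) = f(x)
Here f(t) = 10t^3
So F'(x) = 10x^3
Evaluate at x = 8:
F'(8) = 10 * 8^3
= 10 * 512
= 5120

5120


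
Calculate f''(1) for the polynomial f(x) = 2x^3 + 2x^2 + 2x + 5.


First derivative:
f'(x) = 6x^2 + 4x + 2
Second derivative:
f''(x) = 12x + 4
Substitute x = 1:
f''(1) = 12 * 1 + 4
= 12 + 4
= 16

16


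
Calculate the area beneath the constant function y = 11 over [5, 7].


The area under a constant function y = 11 is a rectangle.
Width = 7 - 5 = 2
Height = 11
Area = width * height
= 2 * 11
= 22

22


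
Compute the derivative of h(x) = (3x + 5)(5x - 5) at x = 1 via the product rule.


Let u(x) = 3x + 5 and v(x) = 5x - 5
u'(x) = 3
v'(x) = 5
Product rule: h'(x) = u'(x)*v(x) + u(x)*v'(x)
= 3 * (5x - 5) + (3x + 5) * 5
At x = 1:
u(1) = 3 * 1 + 5 = 8
v(1) = 5 * 1 - 5 = 0
h'(1) = 3 * 0 + 8 * 5
= 0 + 40
= 40

40


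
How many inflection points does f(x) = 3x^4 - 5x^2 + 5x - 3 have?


Inflection points occur where f''(x) = 0 and concavity changes.
f(x) = 3x^4 - 5x^2 + 5x - 3
f'(x) = 12x^3 - 10x + 5
f''(x) = 36x^2 - 10
This is a quadratic in x. Use the discriminant to count real roots.
Discriminant = (0)^2 - 4 * 36 * (-10)
= 0 - (-1440)
= 1440
Since discriminant > 0, f''(x) = 0 has 2 distinct real solutions.
A quadratic with two distinct real roots changes sign at each root, so concavity changes at both.
Number of inflection points: 2

2


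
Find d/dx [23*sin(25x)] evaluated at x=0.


Apply the chain rule to differentiate 23*sin(25x):
d/dx [23*sin(25x)]
= 23 * cos(25x) * d/dx(25x)
= 23 * 25 * cos(25x)
= 575 * cos(25x)
Evaluate at x = 0:
= 575 * cos(0)
= 575 * 1
= 575

575


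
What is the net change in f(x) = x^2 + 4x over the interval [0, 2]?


Net change = f(b) - f(a)
f(x) = x^2 + 4x
Compute f(2):
f(2) = 1 * 2^2 + 4 * 2 + 0
= 4 + 8 + 0
= 12
Compute f(0):
f(0) = 1 * 0^2 + 4 * 0 + 0
= 0 + 0 + 0
= 0
Net change = 12 - 0 = 12

12


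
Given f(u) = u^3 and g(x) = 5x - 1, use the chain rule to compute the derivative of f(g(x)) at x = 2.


Using the chain rule: (f(g(x)))' = f'(g(x)) * g'(x)
First, find g(2):
g(2) = 5 * 2 - 1 = 9
Next, f'(u) = 3u^2
And g'(x) = 5
So f'(g(2)) * g'(2)
= 3 * 9^2 * 5
= 3 * 81 * 5
= 1215

1215


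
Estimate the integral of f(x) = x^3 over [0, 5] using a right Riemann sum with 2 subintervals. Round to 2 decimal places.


Right Riemann sum uses right endpoints of each subinterval.
Interval: [0, 5], n = 2
dx = (5 - 0) / 2 = 5/2
Right endpoints: [5/2, 5]
f values: [125/8, 125]
Sum = dx * (sum of f values)
= 5/2 * 1125/8
= 5625/16 ≈ 351.56

351.56


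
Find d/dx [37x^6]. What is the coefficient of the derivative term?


We apply the power rule: d/dx [ax^n] = a*n * x^(n-1)
d/dx [37x^6]
= 37 * 6 * x^(6-1)
= 222x^5
The coefficient is 222

222


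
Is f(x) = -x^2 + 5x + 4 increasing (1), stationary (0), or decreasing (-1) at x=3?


Compute f'(x) to determine behavior:
f'(x) = -2x + 5
f'(3) = -2 * 3 + 5
= -6 + 5
= -1
Since f'(3) < 0, the function is decreasing (-1)

-1


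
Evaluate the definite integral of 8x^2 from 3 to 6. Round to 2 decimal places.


Find the antiderivative of 8x^2:
F(x) = 8/3 * x^3
Apply the Fundamental Theorem of Calculus:
F(6) - F(3)
= 8/3 * 6^3 - 8/3 * 3^3
= 8/3 * (216 - 27)
= 8/3 * 189
= 504 = 504.00

504.00


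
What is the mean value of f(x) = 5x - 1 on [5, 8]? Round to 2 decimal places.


Average value = 1/(b-a) * integral from a to b of f(x) dx
First compute the integral of 5x - 1:
F(x) = (5/2)x^2 - x
F(8) = 5/2 * 64 - 1 * 8 = 152
F(5) = 5/2 * 25 - 1 * 5 = 115/2
Integral = 152 - 115/2 = 189/2
Average = (189/2) / (8 - 5) = (189/2) / 3
= 63/2 = 31.50

31.50


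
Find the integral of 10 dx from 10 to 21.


The integral of a constant k over [a, b] equals k * (b - a).
integral from 10 to 21 of 10 dx
= 10 * (21 - 10)
= 10 * 11
= 110

110


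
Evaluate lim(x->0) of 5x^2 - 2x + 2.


Since polynomials are continuous, we use direct substitution.
lim(x->0) of 5x^2 - 2x + 2
= 5 * 0^2 - 2 * 0 + 2
= 0 + 0 + 2
= 2

2


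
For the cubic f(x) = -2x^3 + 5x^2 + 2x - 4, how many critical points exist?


Find where f'(x) = 0:
f(x) = -2x^3 + 5x^2 + 2x - 4
f'(x) = -6x^2 + 10x + 2
This is a quadratic in x. Use the discriminant to count real roots.
Discriminant = (10)^2 - 4 * (-6) * 2
= 100 - (-48)
= 148
Since discriminant > 0, f'(x) = 0 has 2 real solutions.
Number of critical points: 2

2


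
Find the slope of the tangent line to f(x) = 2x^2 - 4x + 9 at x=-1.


The slope of the tangent line equals f'(x) at the point.
f(x) = 2x^2 - 4x + 9
f'(x) = 4x - 4
At x = -1:
f'(-1) = 4 * (-1) - 4
= -4 - 4
= -8

-8


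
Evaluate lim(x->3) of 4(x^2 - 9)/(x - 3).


Direct substitution gives 0/0, so we factor the numerator.
Factor: 4(x^2 - 9) = 4 * (x - 3)(x + 3)
Cancel the common factor (x - 3):
4(x^2 - 9)/(x - 3) = 4 * (x + 3)
Now substitute x = 3:
= 4 * (3 + 3) = 24

24


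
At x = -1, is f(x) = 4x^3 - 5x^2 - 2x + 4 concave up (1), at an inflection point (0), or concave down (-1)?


Concavity is determined by the sign of f''(x).
f(x) = 4x^3 - 5x^2 - 2x + 4
f'(x) = 12x^2 - 10x - 2
f''(x) = 24x - 10
f''(-1) = 24 * (-1) - 10
= -24 - 10
= -34
Since f''(-1) < 0, the function is concave down (-1)

-1


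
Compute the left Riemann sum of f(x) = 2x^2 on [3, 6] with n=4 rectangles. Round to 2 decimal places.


Left Riemann sum uses left endpoints of each subinterval.
Interval: [3, 6], n = 4
dx = (6 - 3) / 4 = 3/4
Left endpoints: [3, 15/4, 9/2, 21/4]
f values: [18, 225/8, 81/2, 441/8]
Sum = dx * (sum of f values)
= 3/4 * 567/4
= 1701/16 ≈ 106.31

106.31


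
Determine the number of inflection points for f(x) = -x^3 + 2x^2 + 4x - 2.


Inflection points occur where f''(x) = 0 and concavity changes.
f(x) = -x^3 + 2x^2 + 4x - 2
f'(x) = -3x^2 + 4x + 4
f''(x) = -6x + 4
Set f''(x) = 0:
-6x + 4 = 0
x = -4 / (-6) = 2/3
Since f''(x) is linear (degree 1), it changes sign at this point.
Therefore there is exactly 1 inflection point.

1


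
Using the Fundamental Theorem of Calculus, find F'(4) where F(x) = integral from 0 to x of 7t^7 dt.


By the Fundamental Theorem of Calculus (Part 1):
If F(x) = integral from 0 to x of f(t) dt, then F'(x) = f(x)
Here f(t) = 7t^7
So F'(x) = 7x^7
Evaluate at x = 4:
F'(4) = 7 * 4^7
= 7 * 16384
= 114688

114688


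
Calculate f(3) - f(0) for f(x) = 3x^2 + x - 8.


Net change = f(b) - f(a)
f(x) = 3x^2 + x - 8
Compute f(3):
f(3) = 3 * 3^2 + 1 * 3 - 8
= 27 + 3 - 8
= 22
Compute f(0):
f(0) = 3 * 0^2 + 1 * 0 - 8
= 0 + 0 - 8
= -8
Net change = 22 - (-8) = 30

30


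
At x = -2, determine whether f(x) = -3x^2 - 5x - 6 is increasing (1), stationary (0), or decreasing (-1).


Compute f'(x) to determine behavior:
f'(x) = -6x - 5
f'(-2) = -6 * (-2) - 5
= 12 - 5
= 7
Since f'(-2) > 0, the function is increasing (1)

1


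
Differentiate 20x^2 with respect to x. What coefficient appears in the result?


We apply the power rule: d/dx [ax^n] = a*n * x^(n-1)
d/dx [20x^2]
= 20 * 2 * x^(2-1)
= 40x
The coefficient is 40

40


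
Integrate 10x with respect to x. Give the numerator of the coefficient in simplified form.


Apply the power rule for integration:
integral of ax^n dx = a/(n+1) * x^(n+1) + C
integral of 10x dx
= 10/2 * x^2 + C
= 5 * x^2 + C
The coefficient in lowest terms is 5 = 5/1, so its numerator is 5

5


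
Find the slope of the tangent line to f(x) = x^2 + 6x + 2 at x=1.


The slope of the tangent line equals f'(x) at the point.
f(x) = x^2 + 6x + 2
f'(x) = 2x + 6
At x = 1:
f'(1) = 2 * 1 + 6
= 2 + 6
= 8

8


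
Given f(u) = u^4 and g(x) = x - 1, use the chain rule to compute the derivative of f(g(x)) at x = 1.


Using the chain rule: (f(g(x)))' = f'(g(x)) * g'(x)
First, find g(1):
g(1) = 1 * 1 - 1 = 0
Next, f'(u) = 4u^3
And g'(x) = 1
So f'(g(1)) * g'(1)
= 4 * 0^3 * 1
= 4 * 0 * 1
= 0

0


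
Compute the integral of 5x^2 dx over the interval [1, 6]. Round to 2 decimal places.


Find the antiderivative of 5x^2:
F(x) = 5/3 * x^3
Apply the Fundamental Theorem of Calculus:
F(6) - F(1)
= 5/3 * 6^3 - 5/3 * 1^3
= 5/3 * (216 - 1)
= 5/3 * 215
= 1075/3 ≈ 358.33

358.33


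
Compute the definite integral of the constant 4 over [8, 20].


The integral of a constant k over [a, b] equals k * (b - a).
integral from 8 to 20 of 4 dx
= 4 * (20 - 8)
= 4 * 12
= 48

48


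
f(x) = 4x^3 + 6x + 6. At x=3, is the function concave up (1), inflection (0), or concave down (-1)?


Concavity is determined by the sign of f''(x).
f(x) = 4x^3 + 6x + 6
f'(x) = 12x^2 + 6
f''(x) = 24x
f''(3) = 24 * 3 + 0
= 72 + 0
= 72
Since f''(3) > 0, the function is concave up (1)

1


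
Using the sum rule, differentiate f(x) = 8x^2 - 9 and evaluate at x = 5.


Differentiate term by term using power and sum rules:
f(x) = 8x^2 - 9
f'(x) = 16x
Substitute x = 5:
f'(5) = 16 * 5 + 0
= 80 + 0
= 80

80


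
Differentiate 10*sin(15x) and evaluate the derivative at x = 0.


Apply the chain rule to differentiate 10*sin(15x):
d/dx [10*sin(15x)]
= 10 * cos(15x) * d/dx(15x)
= 10 * 15 * cos(15x)
= 150 * cos(15x)
Evaluate at x = 0:
= 150 * cos(0)
= 150 * 1
= 150

150


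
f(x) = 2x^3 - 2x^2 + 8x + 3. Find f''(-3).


First derivative:
f'(x) = 6x^2 - 4x + 8
Second derivative:
f''(x) = 12x - 4
Substitute x = -3:
f''(-3) = 12 * (-3) - 4
= -36 - 4
= -40

-40


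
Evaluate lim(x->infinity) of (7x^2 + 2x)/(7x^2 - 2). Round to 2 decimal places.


For limits at infinity with equal-degree polynomials,
we compare leading coefficients.
Numerator leading term: 7x^2
Denominator leading term: 7x^2
Divide both by x^2:
lim = (7 + 2/x) / (7 - 2/x^2)
As x -> infinity, the 1/x and 1/x^2 terms vanish:
= 7/7 = 1 = 1.00

1.00


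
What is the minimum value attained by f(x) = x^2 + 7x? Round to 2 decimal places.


For a quadratic f(x) = ax^2 + bx + c with a > 0, the minimum is at the vertex.
Vertex x-coordinate: x = -b/(2a)
x = -(7) / (2 * 1)
x = -7/2
Substitute back to find the minimum value:
f(-7/2) = 1 * (-7/2)^2 + 7 * (-7/2) + 0
= 49/4 - 49/2 + 0
= -49/4 = -12.25

-12.25


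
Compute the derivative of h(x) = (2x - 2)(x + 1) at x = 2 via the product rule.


Let u(x) = 2x - 2 and v(x) = x + 1
u'(x) = 2
v'(x) = 1
Product rule: h'(x) = u'(x)*v(x) + u(x)*v'(x)
= 2 * (x + 1) + (2x - 2) * 1
At x = 2:
u(2) = 2 * 2 - 2 = 2
v(2) = 1 * 2 + 1 = 3
h'(2) = 2 * 3 + 2 * 1
= 6 + 2
= 8

8


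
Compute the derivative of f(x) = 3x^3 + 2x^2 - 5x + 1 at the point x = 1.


Differentiate f(x) = 3x^3 + 2x^2 - 5x + 1 term by term:
f'(x) = 9x^2 + 4x - 5
Substitute x = 1:
f'(1) = 9 * 1^2 + 4 * 1 - 5
= 9 + 4 - 5
= 8

8


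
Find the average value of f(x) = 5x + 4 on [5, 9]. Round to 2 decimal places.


Average value = 1/(b-a) * integral from a to b of f(x) dx
First compute the integral of 5x + 4:
F(x) = (5/2)x^2 + 4x
F(9) = 5/2 * 81 + 4 * 9 = 477/2
F(5) = 5/2 * 25 + 4 * 5 = 165/2
Integral = 477/2 - 165/2 = 156
Average = 156 / (9 - 5) = 156 / 4
= 39 = 39.00

39.00


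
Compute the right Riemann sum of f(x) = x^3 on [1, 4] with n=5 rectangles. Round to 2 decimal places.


Right Riemann sum uses right endpoints of each subinterval.
Interval: [1, 4], n = 5
dx = (4 - 1) / 5 = 3/5
Right endpoints: [8/5, 11/5, 14/5, 17/5, 4]
f values: [512/125, 1331/125, 2744/125, 4913/125, 64]
Sum = dx * (sum of f values)
= 3/5 * 140
= 84 = 84.00

84.00


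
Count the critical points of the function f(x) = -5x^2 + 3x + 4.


Find where f'(x) = 0:
f'(x) = -10x + 3
Set f'(x) = 0:
-10x + 3 = 0
x = -3 / (-10) = 3/10
This is a linear equation in x, so there is exactly one solution.
Number of critical points: 1

1


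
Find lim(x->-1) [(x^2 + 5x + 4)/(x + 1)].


Direct substitution gives 0/0, so we factor the numerator.
Factor: (x^2 + 5x + 4) = (x + 1)(x + 4)
Cancel the common factor (x + 1):
(x^2 + 5x + 4)/(x + 1) = (x + 4)
Now substitute x = -1:
= (-1) - (-4) = 3

3


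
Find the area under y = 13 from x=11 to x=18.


The area under a constant function y = 13 is a rectangle.
Width = 18 - 11 = 7
Height = 13
Area = width * height
= 7 * 13
= 91

91


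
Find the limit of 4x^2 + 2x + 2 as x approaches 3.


Since polynomials are continuous, we use direct substitution.
lim(x->3) of 4x^2 + 2x + 2
= 4 * 3^2 + 2 * 3 + 2
= 36 + 6 + 2
= 44

44


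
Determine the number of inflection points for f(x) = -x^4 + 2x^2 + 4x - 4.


Inflection points occur where f''(x) = 0 and concavity changes.
f(x) = -x^4 + 2x^2 + 4x - 4
f'(x) = -4x^3 + 4x + 4
f''(x) = -12x^2 + 4
This is a quadratic in x. Use the discriminant to count real roots.
Discriminant = (0)^2 - 4 * (-12) * 4
= 0 - (-192)
= 192
Since discriminant > 0, f''(x) = 0 has 2 distinct real solutions.
A quadratic with two distinct real roots changes sign at each root, so concavity changes at both.
Number of inflection points: 2

2


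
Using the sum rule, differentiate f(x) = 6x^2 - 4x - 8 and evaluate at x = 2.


Differentiate term by term using power and sum rules:
f(x) = 6x^2 - 4x - 8
f'(x) = 12x - 4
Substitute x = 2:
f'(2) = 12 * 2 - 4
= 24 - 4
= 20

20


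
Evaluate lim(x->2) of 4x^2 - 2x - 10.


Since polynomials are continuous, we use direct substitution.
lim(x->2) of 4x^2 - 2x - 10
= 4 * 2^2 - 2 * 2 - 10
= 16 - 4 - 10
= 2

2


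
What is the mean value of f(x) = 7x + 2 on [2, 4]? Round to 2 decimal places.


Average value = 1/(b-a) * integral from a to b of f(x) dx
First compute the integral of 7x + 2:
F(x) = (7/2)x^2 + 2x
F(4) = 7/2 * 16 + 2 * 4 = 64
F(2) = 7/2 * 4 + 2 * 2 = 18
Integral = 64 - 18 = 46
Average = 46 / (4 - 2) = 46 / 2
= 23 = 23.00

23.00


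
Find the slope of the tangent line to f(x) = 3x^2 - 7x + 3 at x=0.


The slope of the tangent line equals f'(x) at the point.
f(x) = 3x^2 - 7x + 3
f'(x) = 6x - 7
At x = 0:
f'(0) = 6 * 0 - 7
= 0 - 7
= -7

-7


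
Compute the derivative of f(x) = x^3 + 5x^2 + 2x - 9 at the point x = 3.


Differentiate f(x) = x^3 + 5x^2 + 2x - 9 term by term:
f'(x) = 3x^2 + 10x + 2
Substitute x = 3:
f'(3) = 3 * 3^2 + 10 * 3 + 2
= 27 + 30 + 2
= 59

59


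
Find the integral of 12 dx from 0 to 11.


The integral of a constant k over [a, b] equals k * (b - a).
integral from 0 to 11 of 12 dx
= 12 * (11 - 0)
= 12 * 11
= 132

132


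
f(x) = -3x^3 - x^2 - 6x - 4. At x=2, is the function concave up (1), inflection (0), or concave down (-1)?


Concavity is determined by the sign of f''(x).
f(x) = -3x^3 - x^2 - 6x - 4
f'(x) = -9x^2 - 2x - 6
f''(x) = -18x - 2
f''(2) = -18 * 2 - 2
= -36 - 2
= -38
Since f''(2) < 0, the function is concave down (-1)

-1


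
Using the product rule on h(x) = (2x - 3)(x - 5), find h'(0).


Let u(x) = 2x - 3 and v(x) = x - 5
u'(x) = 2
v'(x) = 1
Product rule: h'(x) = u'(x)*v(x) + u(x)*v'(x)
= 2 * (x - 5) + (2x - 3) * 1
At x = 0:
u(0) = 2 * 0 - 3 = -3
v(0) = 1 * 0 - 5 = -5
h'(0) = 2 * (-5) + (-3) * 1
= -10 - 3
= -13

-13


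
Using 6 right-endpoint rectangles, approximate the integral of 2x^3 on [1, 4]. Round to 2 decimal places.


Right Riemann sum uses right endpoints of each subinterval.
Interval: [1, 4], n = 6
dx = (4 - 1) / 6 = 1/2
Right endpoints: [3/2, 2, 5/2, 3, 7/2, 4]
f values: [27/4, 16, 125/4, 54, 343/4, 128]
Sum = dx * (sum of f values)
= 1/2 * 1287/4
= 1287/8 ≈ 160.88

160.88


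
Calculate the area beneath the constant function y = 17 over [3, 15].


The area under a constant function y = 17 is a rectangle.
Width = 15 - 3 = 12
Height = 17
Area = width * height
= 12 * 17
= 204

204


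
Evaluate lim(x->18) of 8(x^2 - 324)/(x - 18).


Direct substitution gives 0/0, so we factor the numerator.
Factor: 8(x^2 - 324) = 8 * (x - 18)(x + 18)
Cancel the common factor (x - 18):
8(x^2 - 324)/(x - 18) = 8 * (x + 18)
Now substitute x = 18:
= 8 * (18 + 18) = 288

288


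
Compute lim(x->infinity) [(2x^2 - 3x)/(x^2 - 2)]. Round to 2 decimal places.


For limits at infinity with equal-degree polynomials,
we compare leading coefficients.
Numerator leading term: 2x^2
Denominator leading term: x^2
Divide both by x^2:
lim = (2 - 3/x) / (1 - 2/x^2)
As x -> infinity, the 1/x and 1/x^2 terms vanish:
= 2/1 = 2 = 2.00

2.00


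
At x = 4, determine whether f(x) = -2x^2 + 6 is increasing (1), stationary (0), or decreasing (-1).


Compute f'(x) to determine behavior:
f'(x) = -4x
f'(4) = -4 * 4 + 0
= -16 + 0
= -16
Since f'(4) < 0, the function is decreasing (-1)

-1


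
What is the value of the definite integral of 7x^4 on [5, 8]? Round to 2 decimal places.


Find the antiderivative of 7x^4:
F(x) = 7/5 * x^5
Apply the Fundamental Theorem of Calculus:
F(8) - F(5)
= 7/5 * 8^5 - 7/5 * 5^5
= 7/5 * (32768 - 3125)
= 7/5 * 29643
= 207501/5 = 41500.20

41500.20


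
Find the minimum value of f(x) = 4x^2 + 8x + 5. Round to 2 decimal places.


For a quadratic f(x) = ax^2 + bx + c with a > 0, the minimum is at the vertex.
Vertex x-coordinate: x = -b/(2a)
x = -(8) / (2 * 4)
x = -8/8 = -1
Substitute back to find the minimum value:
f(-1) = 4 * (-1)^2 + 8 * (-1) + 5
= 4 - 8 + 5
= 1 = 1.00

1.00


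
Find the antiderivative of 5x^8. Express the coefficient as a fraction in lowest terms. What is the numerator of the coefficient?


Apply the power rule for integration:
integral of ax^n dx = a/(n+1) * x^(n+1) + C
integral of 5x^8 dx
= 5/9 * x^9 + C
The coefficient in lowest terms is 5/9, and its numerator is 5

5


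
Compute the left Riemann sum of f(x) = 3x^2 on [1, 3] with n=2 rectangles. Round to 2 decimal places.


Left Riemann sum uses left endpoints of each subinterval.
Interval: [1, 3], n = 2
dx = (3 - 1) / 2 = 1
Left endpoints: [1, 2]
f values: [3, 12]
Sum = dx * (sum of f values)
= 1 * 15
= 15 = 15.00

15.00


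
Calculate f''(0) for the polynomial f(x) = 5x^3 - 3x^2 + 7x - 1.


First derivative:
f'(x) = 15x^2 - 6x + 7
Second derivative:
f''(x) = 30x - 6
Substitute x = 0:
f''(0) = 30 * 0 - 6
= 0 - 6
= -6

-6


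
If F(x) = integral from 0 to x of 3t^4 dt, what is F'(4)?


By the Fundamental Theorem of Calculus (Part 1):
If F(x) = integral from 0 to x of f(t) dt, then F'(x) = f(x)
Here f(t) = 3t^4
So F'(x) = 3x^4
Evaluate at x = 4:
F'(4) = 3 * 4^4
= 3 * 256
= 768

768


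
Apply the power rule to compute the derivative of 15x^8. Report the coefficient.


We apply the power rule: d/dx [ax^n] = a*n * x^(n-1)
d/dx [15x^8]
= 15 * 8 * x^(8-1)
= 120x^7
The coefficient is 120

120


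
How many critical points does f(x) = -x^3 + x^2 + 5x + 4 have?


Find where f'(x) = 0:
f(x) = -x^3 + x^2 + 5x + 4
f'(x) = -3x^2 + 2x + 5
This is a quadratic in x. Use the discriminant to count real roots.
Discriminant = (2)^2 - 4 * (-3) * 5
= 4 - (-60)
= 64
Since discriminant > 0, f'(x) = 0 has 2 real solutions.
Number of critical points: 2

2


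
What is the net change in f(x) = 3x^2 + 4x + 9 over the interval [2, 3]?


Net change = f(b) - f(a)
f(x) = 3x^2 + 4x + 9
Compute f(3):
f(3) = 3 * 3^2 + 4 * 3 + 9
= 27 + 12 + 9
= 48
Compute f(2):
f(2) = 3 * 2^2 + 4 * 2 + 9
= 12 + 8 + 9
= 29
Net change = 48 - 29 = 19

19


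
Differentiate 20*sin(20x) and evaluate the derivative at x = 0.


Apply the chain rule to differentiate 20*sin(20x):
d/dx [20*sin(20x)]
= 20 * cos(20x) * d/dx(20x)
= 20 * 20 * cos(20x)
= 400 * cos(20x)
Evaluate at x = 0:
= 400 * cos(0)
= 400 * 1
= 400

400


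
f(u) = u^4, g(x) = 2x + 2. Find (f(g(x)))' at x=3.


Using the chain rule: (f(g(x)))' = f'(g(x)) * g'(x)
First, find g(3):
g(3) = 2 * 3 + 2 = 8
Next, f'(u) = 4u^3
And g'(x) = 2
So f'(g(3)) * g'(3)
= 4 * 8^3 * 2
= 4 * 512 * 2
= 4096

4096


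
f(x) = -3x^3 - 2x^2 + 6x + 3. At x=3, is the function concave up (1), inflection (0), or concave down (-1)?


Concavity is determined by the sign of f''(x).
f(x) = -3x^3 - 2x^2 + 6x + 3
f'(x) = -9x^2 - 4x + 6
f''(x) = -18x - 4
f''(3) = -18 * 3 - 4
= -54 - 4
= -58
Since f''(3) < 0, the function is concave down (-1)

-1


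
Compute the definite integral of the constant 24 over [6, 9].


The integral of a constant k over [a, b] equals k * (b - a).
integral from 6 to 9 of 24 dx
= 24 * (9 - 6)
= 24 * 3
= 72

72


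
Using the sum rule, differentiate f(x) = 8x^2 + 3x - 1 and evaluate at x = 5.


Differentiate term by term using power and sum rules:
f(x) = 8x^2 + 3x - 1
f'(x) = 16x + 3
Substitute x = 5:
f'(5) = 16 * 5 + 3
= 80 + 3
= 83

83


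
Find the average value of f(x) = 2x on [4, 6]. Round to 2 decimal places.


Average value = 1/(b-a) * integral from a to b of f(x) dx
First compute the integral of 2x:
F(x) = x^2
F(6) = 1 * 36 + 0 * 6 = 36
F(4) = 1 * 16 + 0 * 4 = 16
Integral = 36 - 16 = 20
Average = 20 / (6 - 4) = 20 / 2
= 10 = 10.00

10.00


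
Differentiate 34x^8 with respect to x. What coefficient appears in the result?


We apply the power rule: d/dx [ax^n] = a*n * x^(n-1)
d/dx [34x^8]
= 34 * 8 * x^(8-1)
= 272x^7
The coefficient is 272

272


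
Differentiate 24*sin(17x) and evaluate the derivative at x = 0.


Apply the chain rule to differentiate 24*sin(17x):
d/dx [24*sin(17x)]
= 24 * cos(17x) * d/dx(17x)
= 24 * 17 * cos(17x)
= 408 * cos(17x)
Evaluate at x = 0:
= 408 * cos(0)
= 408 * 1
= 408

408


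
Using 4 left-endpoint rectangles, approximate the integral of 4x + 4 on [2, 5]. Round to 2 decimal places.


Left Riemann sum uses left endpoints of each subinterval.
Interval: [2, 5], n = 4
dx = (5 - 2) / 4 = 3/4
Left endpoints: [2, 11/4, 7/2, 17/4]
f values: [12, 15, 18, 21]
Sum = dx * (sum of f values)
= 3/4 * 66
= 99/2 = 49.50

49.50


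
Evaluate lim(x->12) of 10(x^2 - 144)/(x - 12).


Direct substitution gives 0/0, so we factor the numerator.
Factor: 10(x^2 - 144) = 10 * (x - 12)(x + 12)
Cancel the common factor (x - 12):
10(x^2 - 144)/(x - 12) = 10 * (x + 12)
Now substitute x = 12:
= 10 * (12 + 12) = 240

240


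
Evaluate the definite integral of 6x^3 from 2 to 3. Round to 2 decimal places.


Find the antiderivative of 6x^3:
F(x) = 6/4 * x^4
Apply the Fundamental Theorem of Calculus:
F(3) - F(2)
= 6/4 * 3^4 - 6/4 * 2^4
= 6/4 * (81 - 16)
= 6/4 * 65
= 195/2 = 97.50

97.50


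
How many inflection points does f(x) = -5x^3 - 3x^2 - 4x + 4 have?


Inflection points occur where f''(x) = 0 and concavity changes.
f(x) = -5x^3 - 3x^2 - 4x + 4
f'(x) = -15x^2 - 6x - 4
f''(x) = -30x - 6
Set f''(x) = 0:
-30x - 6 = 0
x = 6 / (-30) = -1/5
Since f''(x) is linear (degree 1), it changes sign at this point.
Therefore there is exactly 1 inflection point.

1


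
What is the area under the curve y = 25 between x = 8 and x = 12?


The area under a constant function y = 25 is a rectangle.
Width = 12 - 8 = 4
Height = 25
Area = width * height
= 4 * 25
= 100

100


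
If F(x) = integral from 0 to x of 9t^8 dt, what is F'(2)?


By the Fundamental Theorem of Calculus (Part 1):
If F(x) = integral from 0 to x of f(t) dt, then F'(x) = f(x)
Here f(t) = 9t^8
So F'(x) = 9x^8
Evaluate at x = 2:
F'(2) = 9 * 2^8
= 9 * 256
= 2304

2304


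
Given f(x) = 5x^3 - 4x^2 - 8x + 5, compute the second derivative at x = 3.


First derivative:
f'(x) = 15x^2 - 8x - 8
Second derivative:
f''(x) = 30x - 8
Substitute x = 3:
f''(3) = 30 * 3 - 8
= 90 - 8
= 82

82


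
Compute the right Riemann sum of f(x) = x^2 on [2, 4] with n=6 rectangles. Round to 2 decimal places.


Right Riemann sum uses right endpoints of each subinterval.
Interval: [2, 4], n = 6
dx = (4 - 2) / 6 = 1/3
Right endpoints: [7/3, 8/3, 3, 10/3, 11/3, 4]
f values: [49/9, 64/9, 9, 100/9, 121/9, 16]
Sum = dx * (sum of f values)
= 1/3 * 559/9
= 559/27 ≈ 20.70

20.70


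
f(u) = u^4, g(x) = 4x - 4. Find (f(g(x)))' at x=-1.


Using the chain rule: (f(g(x)))' = f'(g(x)) * g'(x)
First, find g(-1):
g(-1) = 4 * (-1) - 4 = -8
Next, f'(u) = 4u^3
And g'(x) = 4
So f'(g(-1)) * g'(-1)
= 4 * (-8)^3 * 4
= 4 * (-512) * 4
= -8192

-8192


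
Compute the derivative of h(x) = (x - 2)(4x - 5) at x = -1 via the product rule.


Let u(x) = x - 2 and v(x) = 4x - 5
u'(x) = 1
v'(x) = 4
Product rule: h'(x) = u'(x)*v(x) + u(x)*v'(x)
= 1 * (4x - 5) + (x - 2) * 4
At x = -1:
u(-1) = 1 * (-1) - 2 = -3
v(-1) = 4 * (-1) - 5 = -9
h'(-1) = 1 * (-9) + (-3) * 4
= -9 - 12
= -21

-21


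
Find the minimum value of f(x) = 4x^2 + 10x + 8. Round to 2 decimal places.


For a quadratic f(x) = ax^2 + bx + c with a > 0, the minimum is at the vertex.
Vertex x-coordinate: x = -b/(2a)
x = -(10) / (2 * 4)
x = -10/8 = -5/4
Substitute back to find the minimum value:
f(-5/4) = 4 * (-5/4)^2 + 10 * (-5/4) + 8
= 25/4 - 25/2 + 8
= 7/4 = 1.75

1.75


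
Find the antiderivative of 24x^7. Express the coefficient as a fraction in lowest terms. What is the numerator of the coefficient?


Apply the power rule for integration:
integral of ax^n dx = a/(n+1) * x^(n+1) + C
integral of 24x^7 dx
= 24/8 * x^8 + C
= 3 * x^8 + C
The coefficient in lowest terms is 3 = 3/1, so its numerator is 3

3


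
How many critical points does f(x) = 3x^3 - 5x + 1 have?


Find where f'(x) = 0:
f(x) = 3x^3 - 5x + 1
f'(x) = 9x^2 - 5
This is a quadratic in x. Use the discriminant to count real roots.
Discriminant = (0)^2 - 4 * 9 * (-5)
= 0 - (-180)
= 180
Since discriminant > 0, f'(x) = 0 has 2 real solutions.
Number of critical points: 2

2


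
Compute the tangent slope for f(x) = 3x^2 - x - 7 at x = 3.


The slope of the tangent line equals f'(x) at the point.
f(x) = 3x^2 - x - 7
f'(x) = 6x - 1
At x = 3:
f'(3) = 6 * 3 - 1
= 18 - 1
= 17

17


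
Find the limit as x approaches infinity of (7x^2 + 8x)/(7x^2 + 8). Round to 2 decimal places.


For limits at infinity with equal-degree polynomials,
we compare leading coefficients.
Numerator leading term: 7x^2
Denominator leading term: 7x^2
Divide both by x^2:
lim = (7 + 8/x) / (7 + 8/x^2)
As x -> infinity, the 1/x and 1/x^2 terms vanish:
= 7/7 = 1 = 1.00

1.00


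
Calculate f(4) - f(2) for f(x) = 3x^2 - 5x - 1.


Net change = f(b) - f(a)
f(x) = 3x^2 - 5x - 1
Compute f(4):
f(4) = 3 * 4^2 - 5 * 4 - 1
= 48 - 20 - 1
= 27
Compute f(2):
f(2) = 3 * 2^2 - 5 * 2 - 1
= 12 - 10 - 1
= 1
Net change = 27 - 1 = 26

26


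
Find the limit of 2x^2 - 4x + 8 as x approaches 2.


Since polynomials are continuous, we use direct substitution.
lim(x->2) of 2x^2 - 4x + 8
= 2 * 2^2 - 4 * 2 + 8
= 8 - 8 + 8
= 8

8


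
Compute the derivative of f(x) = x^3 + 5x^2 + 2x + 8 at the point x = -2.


Differentiate f(x) = x^3 + 5x^2 + 2x + 8 term by term:
f'(x) = 3x^2 + 10x + 2
Substitute x = -2:
f'(-2) = 3 * (-2)^2 + 10 * (-2) + 2
= 12 - 20 + 2
= -6

-6


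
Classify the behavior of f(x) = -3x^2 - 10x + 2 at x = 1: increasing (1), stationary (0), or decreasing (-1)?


Compute f'(x) to determine behavior:
f'(x) = -6x - 10
f'(1) = -6 * 1 - 10
= -6 - 10
= -16
Since f'(1) < 0, the function is decreasing (-1)

-1


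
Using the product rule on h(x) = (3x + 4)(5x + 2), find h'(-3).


Let u(x) = 3x + 4 and v(x) = 5x + 2
u'(x) = 3
v'(x) = 5
Product rule: h'(x) = u'(x)*v(x) + u(x)*v'(x)
= 3 * (5x + 2) + (3x + 4) * 5
At x = -3:
u(-3) = 3 * (-3) + 4 = -5
v(-3) = 5 * (-3) + 2 = -13
h'(-3) = 3 * (-13) + (-5) * 5
= -39 - 25
= -64

-64


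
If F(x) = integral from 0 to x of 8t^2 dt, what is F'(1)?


By the Fundamental Theorem of Calculus (Part 1):
If F(x) = integral from 0 to x of f(t) dt, then F'(x) = f(x)
Here f(t) = 8t^2
So F'(x) = 8x^2
Evaluate at x = 1:
F'(1) = 8 * 1^2
= 8 * 1
= 8

8


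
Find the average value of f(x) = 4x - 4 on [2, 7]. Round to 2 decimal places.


Average value = 1/(b-a) * integral from a to b of f(x) dx
First compute the integral of 4x - 4:
F(x) = 2x^2 - 4x
F(7) = 2 * 49 - 4 * 7 = 70
F(2) = 2 * 4 - 4 * 2 = 0
Integral = 70 - 0 = 70
Average = 70 / (7 - 2) = 70 / 5
= 14 = 14.00

14.00


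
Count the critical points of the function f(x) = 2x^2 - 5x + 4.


Find where f'(x) = 0:
f'(x) = 4x - 5
Set f'(x) = 0:
4x - 5 = 0
x = 5 / 4 = 5/4
This is a linear equation in x, so there is exactly one solution.
Number of critical points: 1

1


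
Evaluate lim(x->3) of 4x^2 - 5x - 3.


Since polynomials are continuous, we use direct substitution.
lim(x->3) of 4x^2 - 5x - 3
= 4 * 3^2 - 5 * 3 - 3
= 36 - 15 - 3
= 18

18


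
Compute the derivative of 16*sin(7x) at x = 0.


Apply the chain rule to differentiate 16*sin(7x):
d/dx [16*sin(7x)]
= 16 * cos(7x) * d/dx(7x)
= 16 * 7 * cos(7x)
= 112 * cos(7x)
Evaluate at x = 0:
= 112 * cos(0)
= 112 * 1
= 112

112


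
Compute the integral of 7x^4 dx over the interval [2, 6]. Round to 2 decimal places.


Find the antiderivative of 7x^4:
F(x) = 7/5 * x^5
Apply the Fundamental Theorem of Calculus:
F(6) - F(2)
= 7/5 * 6^5 - 7/5 * 2^5
= 7/5 * (7776 - 32)
= 7/5 * 7744
= 54208/5 = 10841.60

10841.60


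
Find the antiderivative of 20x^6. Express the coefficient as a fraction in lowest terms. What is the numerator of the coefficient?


Apply the power rule for integration:
integral of ax^n dx = a/(n+1) * x^(n+1) + C
integral of 20x^6 dx
= 20/7 * x^7 + C
The coefficient in lowest terms is 20/7, and its numerator is 20

20


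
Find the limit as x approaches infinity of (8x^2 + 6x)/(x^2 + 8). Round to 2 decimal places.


For limits at infinity with equal-degree polynomials,
we compare leading coefficients.
Numerator leading term: 8x^2
Denominator leading term: x^2
Divide both by x^2:
lim = (8 + 6/x) / (1 + 8/x^2)
As x -> infinity, the 1/x and 1/x^2 terms vanish:
= 8/1 = 8 = 8.00

8.00


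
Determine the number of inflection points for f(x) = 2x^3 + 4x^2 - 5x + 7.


Inflection points occur where f''(x) = 0 and concavity changes.
f(x) = 2x^3 + 4x^2 - 5x + 7
f'(x) = 6x^2 + 8x - 5
f''(x) = 12x + 8
Set f''(x) = 0:
12x + 8 = 0
x = -8 / 12 = -2/3
Since f''(x) is linear (degree 1), it changes sign at this point.
Therefore there is exactly 1 inflection point.

1


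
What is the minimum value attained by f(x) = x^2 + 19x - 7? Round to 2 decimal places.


For a quadratic f(x) = ax^2 + bx + c with a > 0, the minimum is at the vertex.
Vertex x-coordinate: x = -b/(2a)
x = -(19) / (2 * 1)
x = -19/2
Substitute back to find the minimum value:
f(-19/2) = 1 * (-19/2)^2 + 19 * (-19/2) - 7
= 361/4 - 361/2 - 7
= -389/4 = -97.25

-97.25


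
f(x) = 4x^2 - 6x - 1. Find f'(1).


Differentiate term by term using power and sum rules:
f(x) = 4x^2 - 6x - 1
f'(x) = 8x - 6
Substitute x = 1:
f'(1) = 8 * 1 - 6
= 8 - 6
= 2

2


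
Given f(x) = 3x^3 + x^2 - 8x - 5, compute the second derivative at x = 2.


First derivative:
f'(x) = 9x^2 + 2x - 8
Second derivative:
f''(x) = 18x + 2
Substitute x = 2:
f''(2) = 18 * 2 + 2
= 36 + 2
= 38

38


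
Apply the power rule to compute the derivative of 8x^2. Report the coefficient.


We apply the power rule: d/dx [ax^n] = a*n * x^(n-1)
d/dx [8x^2]
= 8 * 2 * x^(2-1)
= 16x
The coefficient is 16

16


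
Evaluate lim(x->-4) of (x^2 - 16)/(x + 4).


Direct substitution gives 0/0, so we factor the numerator.
Factor: (x^2 - 16) = (x + 4)(x - 4)
Cancel the common factor (x + 4):
(x^2 - 16)/(x + 4) = (x - 4)
Now substitute x = -4:
= (-4) - (4) = -8

-8


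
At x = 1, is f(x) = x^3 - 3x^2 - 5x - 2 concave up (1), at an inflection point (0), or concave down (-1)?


Concavity is determined by the sign of f''(x).
f(x) = x^3 - 3x^2 - 5x - 2
f'(x) = 3x^2 - 6x - 5
f''(x) = 6x - 6
f''(1) = 6 * 1 - 6
= 6 - 6
= 0
f''(1) = 0, and f''(x) is linear with nonzero slope 6, so f'' changes sign at x = 1. Hence the function is at an inflection point (0)

0


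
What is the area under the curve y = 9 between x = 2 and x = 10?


The area under a constant function y = 9 is a rectangle.
Width = 10 - 2 = 8
Height = 9
Area = width * height
= 8 * 9
= 72

72


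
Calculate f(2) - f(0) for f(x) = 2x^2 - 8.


Net change = f(b) - f(a)
f(x) = 2x^2 - 8
Compute f(2):
f(2) = 2 * 2^2 + 0 * 2 - 8
= 8 + 0 - 8
= 0
Compute f(0):
f(0) = 2 * 0^2 + 0 * 0 - 8
= 0 + 0 - 8
= -8
Net change = 0 - (-8) = 8

8


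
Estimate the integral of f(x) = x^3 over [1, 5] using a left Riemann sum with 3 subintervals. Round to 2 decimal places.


Left Riemann sum uses left endpoints of each subinterval.
Interval: [1, 5], n = 3
dx = (5 - 1) / 3 = 4/3
Left endpoints: [1, 7/3, 11/3]
f values: [1, 343/27, 1331/27]
Sum = dx * (sum of f values)
= 4/3 * 63
= 84 = 84.00

84.00


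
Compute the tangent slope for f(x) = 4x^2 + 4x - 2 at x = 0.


The slope of the tangent line equals f'(x) at the point.
f(x) = 4x^2 + 4x - 2
f'(x) = 8x + 4
At x = 0:
f'(0) = 8 * 0 + 4
= 0 + 4
= 4

4


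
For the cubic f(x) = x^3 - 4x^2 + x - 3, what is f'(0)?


Differentiate f(x) = x^3 - 4x^2 + x - 3 term by term:
f'(x) = 3x^2 - 8x + 1
Substitute x = 0:
f'(0) = 3 * 0^2 - 8 * 0 + 1
= 0 + 0 + 1
= 1

1


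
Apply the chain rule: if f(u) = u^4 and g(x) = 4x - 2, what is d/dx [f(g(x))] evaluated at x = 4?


Using the chain rule: (f(g(x)))' = f'(g(x)) * g'(x)
First, find g(4):
g(4) = 4 * 4 - 2 = 14
Next, f'(u) = 4u^3
And g'(x) = 4
So f'(g(4)) * g'(4)
= 4 * 14^3 * 4
= 4 * 2744 * 4
= 43904

43904


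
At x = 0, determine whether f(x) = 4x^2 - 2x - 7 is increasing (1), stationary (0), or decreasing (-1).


Compute f'(x) to determine behavior:
f'(x) = 8x - 2
f'(0) = 8 * 0 - 2
= 0 - 2
= -2
Since f'(0) < 0, the function is decreasing (-1)

-1


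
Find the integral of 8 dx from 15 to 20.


The integral of a constant k over [a, b] equals k * (b - a).
integral from 15 to 20 of 8 dx
= 8 * (20 - 15)
= 8 * 5
= 40

40


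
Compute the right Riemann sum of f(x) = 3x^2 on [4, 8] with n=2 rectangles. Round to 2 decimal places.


Right Riemann sum uses right endpoints of each subinterval.
Interval: [4, 8], n = 2
dx = (8 - 4) / 2 = 2
Right endpoints: [6, 8]
f values: [108, 192]
Sum = dx * (sum of f values)
= 2 * 300
= 600 = 600.00

600.00


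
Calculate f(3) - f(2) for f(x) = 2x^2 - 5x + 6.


Net change = f(b) - f(a)
f(x) = 2x^2 - 5x + 6
Compute f(3):
f(3) = 2 * 3^2 - 5 * 3 + 6
= 18 - 15 + 6
= 9
Compute f(2):
f(2) = 2 * 2^2 - 5 * 2 + 6
= 8 - 10 + 6
= 4
Net change = 9 - 4 = 5

5


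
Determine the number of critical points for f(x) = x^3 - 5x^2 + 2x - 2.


Find where f'(x) = 0:
f(x) = x^3 - 5x^2 + 2x - 2
f'(x) = 3x^2 - 10x + 2
This is a quadratic in x. Use the discriminant to count real roots.
Discriminant = (-10)^2 - 4 * 3 * 2
= 100 - 24
= 76
Since discriminant > 0, f'(x) = 0 has 2 real solutions.
Number of critical points: 2

2


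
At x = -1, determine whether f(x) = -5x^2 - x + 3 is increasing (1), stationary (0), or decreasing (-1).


Compute f'(x) to determine behavior:
f'(x) = -10x - 1
f'(-1) = -10 * (-1) - 1
= 10 - 1
= 9
Since f'(-1) > 0, the function is increasing (1)

1


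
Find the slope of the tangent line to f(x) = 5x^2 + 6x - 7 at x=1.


The slope of the tangent line equals f'(x) at the point.
f(x) = 5x^2 + 6x - 7
f'(x) = 10x + 6
At x = 1:
f'(1) = 10 * 1 + 6
= 10 + 6
= 16

16
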